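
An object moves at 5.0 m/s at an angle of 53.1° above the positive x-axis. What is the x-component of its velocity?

vₓ = v cos(θ) = 5.0 × cos(53.1°) = 3.0 m/s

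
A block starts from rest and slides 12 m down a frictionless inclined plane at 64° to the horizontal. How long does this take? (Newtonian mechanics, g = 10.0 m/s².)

a = g sin(θ) = 10.0 × sin(64°) = 8.9879 m/s²
t = √(2d/a) = √(2 × 12 / 8.9879) = 1.63 s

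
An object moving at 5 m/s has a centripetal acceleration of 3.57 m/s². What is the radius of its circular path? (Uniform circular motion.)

r = v²/a_c = 5²/3.57 = 7.0 m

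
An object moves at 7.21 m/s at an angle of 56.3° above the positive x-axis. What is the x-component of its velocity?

vₓ = v cos(θ) = 7.21 × cos(56.3°) = 4.0 m/s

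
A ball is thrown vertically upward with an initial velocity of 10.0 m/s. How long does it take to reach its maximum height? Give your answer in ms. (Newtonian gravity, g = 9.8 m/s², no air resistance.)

t_up = v₀ / g = 10.0 / 9.8 = 1.02041 s
t_up = 1.02041 s / 0.001 = 1020 ms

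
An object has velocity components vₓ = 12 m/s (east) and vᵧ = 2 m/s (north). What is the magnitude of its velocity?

|v| = √(vₓ² + vᵧ²) = √(12² + 2²) = √(148) = 12.17 m/s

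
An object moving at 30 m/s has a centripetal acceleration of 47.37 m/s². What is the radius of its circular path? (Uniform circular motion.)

r = v²/a_c = 30²/47.37 = 19.0 m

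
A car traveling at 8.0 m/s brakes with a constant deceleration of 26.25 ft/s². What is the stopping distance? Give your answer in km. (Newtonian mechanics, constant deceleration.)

a = 26.25 ft/s² × 0.3048 = 8.001 m/s²
d = v₀² / (2a) = 8.0² / (2 × 8.001) = 64.0 / 16.002 = 3.9995001 m
d = 3.9995001 m / 1000.0 = 0.004 km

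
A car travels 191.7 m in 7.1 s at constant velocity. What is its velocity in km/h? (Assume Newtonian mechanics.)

v = d / t = 191.7 / 7.1 = 27.0 m/s
v = 27.0 m/s / 0.2777777777777778 = 97.2 km/h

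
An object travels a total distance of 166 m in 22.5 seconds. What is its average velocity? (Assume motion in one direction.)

v_avg = Δd / Δt = 166 / 22.5 = 7.38 m/s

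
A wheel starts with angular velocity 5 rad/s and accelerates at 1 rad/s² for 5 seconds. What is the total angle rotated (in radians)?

θ = ω₀t + ½αt² = 5×5 + ½×1×5² = 37.5 rad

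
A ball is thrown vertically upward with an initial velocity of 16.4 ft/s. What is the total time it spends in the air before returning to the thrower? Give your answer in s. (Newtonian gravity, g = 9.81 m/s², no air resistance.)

v₀ = 16.4 ft/s × 0.3048 = 4.99872 m/s
t_total = 2 × v₀ / g = 2 × 4.99872 / 9.81 = 1.019 s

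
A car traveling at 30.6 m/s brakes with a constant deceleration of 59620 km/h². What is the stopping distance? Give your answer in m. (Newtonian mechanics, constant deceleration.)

a = 59620 km/h² × 7.716049382716049e-05 = 4.60031 m/s²
d = v₀² / (2a) = 30.6² / (2 × 4.60031) = 936.36 / 9.20062 = 101.8 m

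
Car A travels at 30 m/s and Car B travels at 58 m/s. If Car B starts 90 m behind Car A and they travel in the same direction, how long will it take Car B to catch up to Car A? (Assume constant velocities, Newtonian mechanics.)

Relative speed: v_rel = 58 - 30 = 28 m/s
Time to catch: t = d₀/v_rel = 90/28 = 3.21 s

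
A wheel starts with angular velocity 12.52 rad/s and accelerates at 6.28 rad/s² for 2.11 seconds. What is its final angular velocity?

ω = ω₀ + αt = 12.52 + 6.28 × 2.11 = 25.77 rad/s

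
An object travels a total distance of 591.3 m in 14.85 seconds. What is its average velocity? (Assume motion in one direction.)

v_avg = Δd / Δt = 591.3 / 14.85 = 39.82 m/s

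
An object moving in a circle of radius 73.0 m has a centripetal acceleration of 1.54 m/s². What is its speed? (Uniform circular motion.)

v = √(a_c × r) = √(1.54 × 73.0) = 10.6 m/s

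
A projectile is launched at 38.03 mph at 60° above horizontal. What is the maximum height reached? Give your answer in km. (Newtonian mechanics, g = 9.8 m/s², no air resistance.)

v₀ = 38.03 mph × 0.44704 = 17.0009 m/s
H = v₀² × sin²(θ) / (2g) = 17.0009² × sin(60°)² / (2 × 9.8) = 289.031 × 0.75 / 19.6 = 11.0599 m
H = 11.0599 m / 1000.0 = 0.01106 km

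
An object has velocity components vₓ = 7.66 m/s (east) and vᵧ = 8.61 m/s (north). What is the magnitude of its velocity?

|v| = √(vₓ² + vᵧ²) = √(7.66² + 8.61²) = √(132.8077) = 11.52 m/s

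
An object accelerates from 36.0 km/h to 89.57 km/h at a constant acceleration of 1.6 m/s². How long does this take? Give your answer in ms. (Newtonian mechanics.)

v₀ = 36.0 km/h × 0.2777777777777778 = 10.0 m/s
v = 89.57 km/h × 0.2777777777777778 = 24.8806 m/s
t = (v - v₀) / a = (24.8806 - 10.0) / 1.6 = 9.30038 s
t = 9.30038 s / 0.001 = 9300 ms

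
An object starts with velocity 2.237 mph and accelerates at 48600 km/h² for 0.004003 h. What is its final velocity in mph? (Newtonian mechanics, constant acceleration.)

v₀ = 2.237 mph × 0.44704 = 1.00003 m/s
a = 48600 km/h² × 7.716049382716049e-05 = 3.75 m/s²
t = 0.004003 h × 3600.0 = 14.4108 s
v = v₀ + a × t = 1.00003 + 3.75 × 14.4108 = 55.0405 m/s
v = 55.0405 m/s / 0.44704 = 123.1 mph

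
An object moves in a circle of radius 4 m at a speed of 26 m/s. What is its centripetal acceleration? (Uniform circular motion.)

a_c = v²/r = 26²/4 = 676/4 = 169.0 m/s²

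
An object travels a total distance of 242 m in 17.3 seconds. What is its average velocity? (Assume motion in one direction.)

v_avg = Δd / Δt = 242 / 17.3 = 13.99 m/s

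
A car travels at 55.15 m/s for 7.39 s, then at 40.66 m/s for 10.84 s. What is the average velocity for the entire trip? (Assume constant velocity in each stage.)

d₁ = v₁t₁ = 55.15 × 7.39 = 407.5585 m
d₂ = v₂t₂ = 40.66 × 10.84 = 440.7544 m
d_total = 848.3129 m, t_total = 18.23 s
v_avg = d_total/t_total = 848.3129/18.23 = 46.53 m/s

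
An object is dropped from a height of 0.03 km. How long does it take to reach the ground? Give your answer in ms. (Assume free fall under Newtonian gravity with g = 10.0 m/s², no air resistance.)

h = 0.03 km × 1000.0 = 30.0 m
t = √(2h/g) = √(2 × 30.0 / 10.0) = 2.44949 s
t = 2.44949 s / 0.001 = 2449 ms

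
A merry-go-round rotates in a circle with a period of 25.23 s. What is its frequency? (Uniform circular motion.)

f = 1/T = 1/25.23 = 0.0396 Hz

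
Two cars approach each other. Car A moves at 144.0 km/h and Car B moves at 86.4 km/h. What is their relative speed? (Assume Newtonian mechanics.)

v_rel = v_A + v_B = 144.0 + 86.4 = 230.4 km/h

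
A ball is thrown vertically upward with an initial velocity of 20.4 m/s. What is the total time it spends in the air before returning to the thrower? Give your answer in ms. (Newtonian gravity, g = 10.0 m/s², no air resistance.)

t_total = 2 × v₀ / g = 2 × 20.4 / 10.0 = 4.08 s
t_total = 4.08 s / 0.001 = 4080 ms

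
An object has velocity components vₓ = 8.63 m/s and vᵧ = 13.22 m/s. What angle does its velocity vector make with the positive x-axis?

θ = arctan(vᵧ/vₓ) = arctan(13.22/8.63) = 56.86°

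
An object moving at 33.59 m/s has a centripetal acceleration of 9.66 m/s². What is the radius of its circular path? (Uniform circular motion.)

r = v²/a_c = 33.59²/9.66 = 116.8 m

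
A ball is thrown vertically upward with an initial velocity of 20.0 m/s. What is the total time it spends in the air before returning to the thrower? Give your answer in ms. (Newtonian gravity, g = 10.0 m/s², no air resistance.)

t_total = 2 × v₀ / g = 2 × 20.0 / 10.0 = 4.0 s
t_total = 4.0 s / 0.001 = 4000 ms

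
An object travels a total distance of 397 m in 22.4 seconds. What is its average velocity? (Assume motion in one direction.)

v_avg = Δd / Δt = 397 / 22.4 = 17.72 m/s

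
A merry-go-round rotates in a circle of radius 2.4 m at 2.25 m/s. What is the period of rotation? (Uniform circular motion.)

T = 2πr/v = 2π×2.4/2.25 = 6.7 s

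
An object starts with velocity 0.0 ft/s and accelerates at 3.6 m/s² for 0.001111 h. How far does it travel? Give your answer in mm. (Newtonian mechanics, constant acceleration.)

v₀ = 0.0 ft/s × 0.3048 = 0.0 m/s
t = 0.001111 h × 3600.0 = 3.9996 s
d = v₀ × t + ½ × a × t² = 0.0 × 3.9996 + 0.5 × 3.6 × 3.9996² = 28.7942 m
d = 28.7942 m / 0.001 = 28790 mm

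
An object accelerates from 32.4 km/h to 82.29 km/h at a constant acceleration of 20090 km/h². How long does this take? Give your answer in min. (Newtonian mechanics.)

v₀ = 32.4 km/h × 0.2777777777777778 = 9.0 m/s
v = 82.29 km/h × 0.2777777777777778 = 22.8583 m/s
a = 20090 km/h² × 7.716049382716049e-05 = 1.55015 m/s²
t = (v - v₀) / a = (22.8583 - 9.0) / 1.55015 = 8.93997 s
t = 8.93997 s / 60.0 = 0.149 min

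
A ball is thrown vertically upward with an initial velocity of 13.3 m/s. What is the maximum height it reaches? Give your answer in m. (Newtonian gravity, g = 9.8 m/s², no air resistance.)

h_max = v₀² / (2g) = 13.3² / (2 × 9.8) = 176.89 / 19.6 = 9.025 m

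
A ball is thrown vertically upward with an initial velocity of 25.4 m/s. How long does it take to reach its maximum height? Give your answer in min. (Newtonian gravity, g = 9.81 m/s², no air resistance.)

t_up = v₀ / g = 25.4 / 9.81 = 2.58919 s
t_up = 2.58919 s / 60.0 = 0.04315 min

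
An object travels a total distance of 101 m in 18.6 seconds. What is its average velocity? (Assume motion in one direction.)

v_avg = Δd / Δt = 101 / 18.6 = 5.43 m/s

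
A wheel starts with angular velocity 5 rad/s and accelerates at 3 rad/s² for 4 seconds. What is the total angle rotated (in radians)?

θ = ω₀t + ½αt² = 5×4 + ½×3×4² = 44.0 rad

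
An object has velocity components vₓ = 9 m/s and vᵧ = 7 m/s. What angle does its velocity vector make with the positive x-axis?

θ = arctan(vᵧ/vₓ) = arctan(7/9) = 37.87°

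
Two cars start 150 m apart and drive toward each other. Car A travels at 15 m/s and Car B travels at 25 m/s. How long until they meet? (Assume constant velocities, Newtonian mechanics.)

Combined speed: v_combined = 15 + 25 = 40 m/s
Time to meet: t = d/v_combined = 150/40 = 3.75 s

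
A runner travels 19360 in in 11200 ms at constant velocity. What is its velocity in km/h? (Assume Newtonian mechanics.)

d = 19360 in × 0.0254 = 491.744 m
t = 11200 ms × 0.001 = 11.2 s
v = d / t = 491.744 / 11.2 = 43.9057 m/s
v = 43.9057 m/s / 0.2777777777777778 = 158.1 km/h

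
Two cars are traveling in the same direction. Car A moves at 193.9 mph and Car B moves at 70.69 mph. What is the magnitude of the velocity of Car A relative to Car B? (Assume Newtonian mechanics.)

v_rel = |v_A - v_B| = |193.9 - 70.69| = 123.21 mph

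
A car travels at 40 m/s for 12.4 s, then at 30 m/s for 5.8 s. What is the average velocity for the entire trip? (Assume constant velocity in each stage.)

d₁ = v₁t₁ = 40 × 12.4 = 496.0 m
d₂ = v₂t₂ = 30 × 5.8 = 174.0 m
d_total = 670.0 m, t_total = 18.2 s
v_avg = d_total/t_total = 670.0/18.2 = 36.81 m/s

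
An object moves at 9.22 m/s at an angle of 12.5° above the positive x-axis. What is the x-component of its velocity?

vₓ = v cos(θ) = 9.22 × cos(12.5°) = 9.0 m/s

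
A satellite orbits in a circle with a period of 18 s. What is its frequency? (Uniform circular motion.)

f = 1/T = 1/18 = 0.0556 Hz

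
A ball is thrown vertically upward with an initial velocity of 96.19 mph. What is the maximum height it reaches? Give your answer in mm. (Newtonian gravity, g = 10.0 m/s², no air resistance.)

v₀ = 96.19 mph × 0.44704 = 43.0008 m/s
h_max = v₀² / (2g) = 43.0008² / (2 × 10.0) = 1849.07 / 20.0 = 92.4535 m
h_max = 92.4535 m / 0.001 = 92450 mm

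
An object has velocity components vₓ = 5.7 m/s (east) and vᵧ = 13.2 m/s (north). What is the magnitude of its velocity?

|v| = √(vₓ² + vᵧ²) = √(5.7² + 13.2²) = √(206.73) = 14.38 m/s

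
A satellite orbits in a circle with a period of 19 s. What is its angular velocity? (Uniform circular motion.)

ω = 2π/T = 2π/19 = 0.3307 rad/s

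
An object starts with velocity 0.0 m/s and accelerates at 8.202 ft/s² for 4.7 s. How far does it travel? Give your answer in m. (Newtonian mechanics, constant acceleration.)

a = 8.202 ft/s² × 0.3048 = 2.49997 m/s²
d = v₀ × t + ½ × a × t² = 0.0 × 4.7 + 0.5 × 2.49997 × 4.7² = 27.61 m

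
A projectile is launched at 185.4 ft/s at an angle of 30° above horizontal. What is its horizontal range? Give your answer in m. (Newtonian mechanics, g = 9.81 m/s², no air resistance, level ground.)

v₀ = 185.4 ft/s × 0.3048 = 56.5099 m/s
R = v₀² × sin(2θ) / g = 56.5099² × sin(2 × 30°) / 9.81 = 3193.37 × 0.866025 / 9.81 = 281.9 m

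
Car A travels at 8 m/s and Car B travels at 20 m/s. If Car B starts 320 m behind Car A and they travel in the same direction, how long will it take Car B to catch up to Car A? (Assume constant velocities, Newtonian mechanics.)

Relative speed: v_rel = 20 - 8 = 12 m/s
Time to catch: t = d₀/v_rel = 320/12 = 26.67 s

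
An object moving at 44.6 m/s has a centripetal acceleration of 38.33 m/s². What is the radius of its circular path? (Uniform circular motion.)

r = v²/a_c = 44.6²/38.33 = 51.9 m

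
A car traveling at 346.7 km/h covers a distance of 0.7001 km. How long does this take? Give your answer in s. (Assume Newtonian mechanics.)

d = 0.7001 km × 1000.0 = 700.1 m
v = 346.7 km/h × 0.2777777777777778 = 96.3056 m/s
t = d / v = 700.1 / 96.3056 = 7.27 s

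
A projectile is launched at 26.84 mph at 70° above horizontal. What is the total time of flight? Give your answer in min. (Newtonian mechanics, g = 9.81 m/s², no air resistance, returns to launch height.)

v₀ = 26.84 mph × 0.44704 = 11.9986 m/s
T = 2 × v₀ × sin(θ) / g = 2 × 11.9986 × sin(70°) / 9.81 = 2 × 11.9986 × 0.939693 / 9.81 = 2.29867 s
T = 2.29867 s / 60.0 = 0.03831 min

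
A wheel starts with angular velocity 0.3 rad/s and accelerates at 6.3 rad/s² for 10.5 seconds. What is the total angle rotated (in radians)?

θ = ω₀t + ½αt² = 0.3×10.5 + ½×6.3×10.5² = 350.44 rad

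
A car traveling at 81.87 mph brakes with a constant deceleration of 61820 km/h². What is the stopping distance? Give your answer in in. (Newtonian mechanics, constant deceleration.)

v₀ = 81.87 mph × 0.44704 = 36.5992 m/s
a = 61820 km/h² × 7.716049382716049e-05 = 4.77006 m/s²
d = v₀² / (2a) = 36.5992² / (2 × 4.77006) = 1339.5 / 9.54012 = 140.407 m
d = 140.407 m / 0.0254 = 5528 in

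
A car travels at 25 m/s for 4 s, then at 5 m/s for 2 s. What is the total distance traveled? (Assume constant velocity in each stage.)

d₁ = v₁t₁ = 25 × 4 = 100 m
d₂ = v₂t₂ = 5 × 2 = 10 m
d_total = 100 + 10 = 110 m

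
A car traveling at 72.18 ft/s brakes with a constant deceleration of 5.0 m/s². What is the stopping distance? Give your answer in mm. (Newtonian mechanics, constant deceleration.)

v₀ = 72.18 ft/s × 0.3048 = 22.0005 m/s
d = v₀² / (2a) = 22.0005² / (2 × 5.0) = 484.022 / 10.0 = 48.4022 m
d = 48.4022 m / 0.001 = 48400 mm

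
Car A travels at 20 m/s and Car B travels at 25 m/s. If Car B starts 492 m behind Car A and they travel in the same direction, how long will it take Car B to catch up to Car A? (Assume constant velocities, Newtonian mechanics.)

Relative speed: v_rel = 25 - 20 = 5 m/s
Time to catch: t = d₀/v_rel = 492/5 = 98.4 s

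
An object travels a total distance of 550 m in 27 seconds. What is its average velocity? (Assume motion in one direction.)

v_avg = Δd / Δt = 550 / 27 = 20.37 m/s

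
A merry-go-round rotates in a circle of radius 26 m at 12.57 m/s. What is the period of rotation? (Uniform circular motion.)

T = 2πr/v = 2π×26/12.57 = 13.0 s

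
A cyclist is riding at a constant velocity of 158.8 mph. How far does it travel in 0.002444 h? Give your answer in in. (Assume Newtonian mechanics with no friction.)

v = 158.8 mph × 0.44704 = 70.99 m/s
t = 0.002444 h × 3600.0 = 8.7984 s
d = v × t = 70.99 × 8.7984 = 624.598 m
d = 624.598 m / 0.0254 = 24590 in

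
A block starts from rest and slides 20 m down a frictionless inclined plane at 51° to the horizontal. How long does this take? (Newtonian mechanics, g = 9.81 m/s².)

a = g sin(θ) = 9.81 × sin(51°) = 7.6238 m/s²
t = √(2d/a) = √(2 × 20 / 7.6238) = 2.29 s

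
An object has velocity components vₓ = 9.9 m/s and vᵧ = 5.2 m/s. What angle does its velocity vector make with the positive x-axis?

θ = arctan(vᵧ/vₓ) = arctan(5.2/9.9) = 27.71°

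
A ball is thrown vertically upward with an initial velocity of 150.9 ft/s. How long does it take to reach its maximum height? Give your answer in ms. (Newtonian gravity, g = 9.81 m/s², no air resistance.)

v₀ = 150.9 ft/s × 0.3048 = 45.9943 m/s
t_up = v₀ / g = 45.9943 / 9.81 = 4.68851 s
t_up = 4.68851 s / 0.001 = 4689 ms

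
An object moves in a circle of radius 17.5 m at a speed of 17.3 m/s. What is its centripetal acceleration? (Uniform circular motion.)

a_c = v²/r = 17.3²/17.5 = 299.29/17.5 = 17.1 m/s²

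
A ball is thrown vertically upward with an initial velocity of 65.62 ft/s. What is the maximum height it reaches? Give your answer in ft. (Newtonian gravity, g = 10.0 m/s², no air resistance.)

v₀ = 65.62 ft/s × 0.3048 = 20.001 m/s
h_max = v₀² / (2g) = 20.001² / (2 × 10.0) = 400.04 / 20.0 = 20.002 m
h_max = 20.002 m / 0.3048 = 65.62 ft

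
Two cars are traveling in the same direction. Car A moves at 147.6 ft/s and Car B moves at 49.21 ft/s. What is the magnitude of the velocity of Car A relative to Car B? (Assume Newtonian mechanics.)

v_rel = |v_A - v_B| = |147.6 - 49.21| = 98.39 ft/s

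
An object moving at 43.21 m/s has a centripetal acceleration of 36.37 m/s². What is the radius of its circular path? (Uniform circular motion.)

r = v²/a_c = 43.21²/36.37 = 51.34 m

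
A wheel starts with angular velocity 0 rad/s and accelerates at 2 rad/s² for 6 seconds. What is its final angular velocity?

ω = ω₀ + αt = 0 + 2 × 6 = 12 rad/s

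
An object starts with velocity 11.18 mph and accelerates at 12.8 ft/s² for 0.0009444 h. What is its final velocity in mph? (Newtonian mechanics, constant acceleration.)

v₀ = 11.18 mph × 0.44704 = 4.99791 m/s
a = 12.8 ft/s² × 0.3048 = 3.90144 m/s²
t = 0.0009444 h × 3600.0 = 3.39984 s
v = v₀ + a × t = 4.99791 + 3.90144 × 3.39984 = 18.2622 m/s
v = 18.2622 m/s / 0.44704 = 40.85 mph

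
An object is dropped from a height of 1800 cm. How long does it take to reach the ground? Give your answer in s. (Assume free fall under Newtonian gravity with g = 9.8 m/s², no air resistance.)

h = 1800 cm × 0.01 = 18.0 m
t = √(2h/g) = √(2 × 18.0 / 9.8) = 1.917 s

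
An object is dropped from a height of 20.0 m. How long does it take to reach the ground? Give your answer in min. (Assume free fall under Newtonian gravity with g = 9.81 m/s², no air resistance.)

t = √(2h/g) = √(2 × 20.0 / 9.81) = 2.01928 s
t = 2.01928 s / 60.0 = 0.03365 min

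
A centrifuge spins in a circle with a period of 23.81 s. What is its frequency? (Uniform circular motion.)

f = 1/T = 1/23.81 = 0.042 Hz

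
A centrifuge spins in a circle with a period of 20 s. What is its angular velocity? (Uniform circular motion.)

ω = 2π/T = 2π/20 = 0.3142 rad/s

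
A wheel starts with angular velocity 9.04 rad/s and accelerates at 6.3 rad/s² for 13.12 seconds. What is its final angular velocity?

ω = ω₀ + αt = 9.04 + 6.3 × 13.12 = 91.7 rad/s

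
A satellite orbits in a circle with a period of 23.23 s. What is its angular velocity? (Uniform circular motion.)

ω = 2π/T = 2π/23.23 = 0.2705 rad/s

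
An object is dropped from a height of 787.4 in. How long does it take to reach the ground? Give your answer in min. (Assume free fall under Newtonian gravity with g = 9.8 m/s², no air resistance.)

h = 787.4 in × 0.0254 = 20.0 m
t = √(2h/g) = √(2 × 20.0 / 9.8) = 2.02031 s
t = 2.02031 s / 60.0 = 0.03367 min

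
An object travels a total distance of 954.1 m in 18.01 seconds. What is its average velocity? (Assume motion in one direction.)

v_avg = Δd / Δt = 954.1 / 18.01 = 52.98 m/s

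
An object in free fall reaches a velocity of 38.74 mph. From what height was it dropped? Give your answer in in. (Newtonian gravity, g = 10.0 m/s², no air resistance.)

v = 38.74 mph × 0.44704 = 17.3183 m/s
h = v² / (2g) = 17.3183² / (2 × 10.0) = 14.9962 m
h = 14.9962 m / 0.0254 = 590.4 in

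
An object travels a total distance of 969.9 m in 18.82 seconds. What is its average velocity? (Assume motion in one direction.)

v_avg = Δd / Δt = 969.9 / 18.82 = 51.54 m/s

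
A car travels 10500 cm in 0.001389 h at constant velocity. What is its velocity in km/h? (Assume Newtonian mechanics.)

d = 10500 cm × 0.01 = 105.0 m
t = 0.001389 h × 3600.0 = 5.0004 s
v = d / t = 105.0 / 5.0004 = 20.9983 m/s
v = 20.9983 m/s / 0.2777777777777778 = 75.59 km/h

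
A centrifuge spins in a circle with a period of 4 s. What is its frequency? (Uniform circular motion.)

f = 1/T = 1/4 = 0.25 Hz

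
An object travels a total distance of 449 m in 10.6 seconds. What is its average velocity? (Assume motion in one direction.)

v_avg = Δd / Δt = 449 / 10.6 = 42.36 m/s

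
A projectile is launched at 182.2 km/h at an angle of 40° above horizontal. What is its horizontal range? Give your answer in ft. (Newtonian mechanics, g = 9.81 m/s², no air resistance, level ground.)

v₀ = 182.2 km/h × 0.2777777777777778 = 50.6111 m/s
R = v₀² × sin(2θ) / g = 50.6111² × sin(2 × 40°) / 9.81 = 2561.48 × 0.984808 / 9.81 = 257.142 m
R = 257.142 m / 0.3048 = 843.6 ft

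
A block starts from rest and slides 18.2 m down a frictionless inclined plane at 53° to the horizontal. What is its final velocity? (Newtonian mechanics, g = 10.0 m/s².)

a = g sin(θ) = 10.0 × sin(53°) = 7.9864 m/s²
v = √(2ad) = √(2 × 7.9864 × 18.2) = 17.05 m/s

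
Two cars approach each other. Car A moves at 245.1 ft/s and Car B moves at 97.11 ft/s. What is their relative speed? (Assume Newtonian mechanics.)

v_rel = v_A + v_B = 245.1 + 97.11 = 342.21 ft/s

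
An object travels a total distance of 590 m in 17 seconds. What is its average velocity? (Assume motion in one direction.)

v_avg = Δd / Δt = 590 / 17 = 34.71 m/s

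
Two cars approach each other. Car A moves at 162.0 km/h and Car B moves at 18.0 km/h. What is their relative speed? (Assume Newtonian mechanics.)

v_rel = v_A + v_B = 162.0 + 18.0 = 180.0 km/h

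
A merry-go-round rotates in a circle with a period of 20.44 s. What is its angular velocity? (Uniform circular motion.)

ω = 2π/T = 2π/20.44 = 0.3074 rad/s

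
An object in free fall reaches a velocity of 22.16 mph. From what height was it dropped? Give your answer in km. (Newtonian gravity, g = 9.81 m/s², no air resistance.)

v = 22.16 mph × 0.44704 = 9.90641 m/s
h = v² / (2g) = 9.90641² / (2 × 9.81) = 5.00188 m
h = 5.00188 m / 1000.0 = 0.005002 km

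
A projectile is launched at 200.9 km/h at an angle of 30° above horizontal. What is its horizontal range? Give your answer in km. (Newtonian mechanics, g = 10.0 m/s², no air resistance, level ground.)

v₀ = 200.9 km/h × 0.2777777777777778 = 55.8056 m/s
R = v₀² × sin(2θ) / g = 55.8056² × sin(2 × 30°) / 10.0 = 3114.26 × 0.866025 / 10.0 = 269.703 m
R = 269.703 m / 1000.0 = 0.2697 km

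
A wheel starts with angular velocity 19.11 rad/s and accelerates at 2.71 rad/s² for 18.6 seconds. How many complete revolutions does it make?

θ = ω₀t + ½αt² = 19.11×18.6 + ½×2.71×18.6² = 824.2218 rad
Total revolutions = θ/(2π) = 824.2218/(2π) = 131.18
Complete revolutions = ⌊131.18⌋ = 131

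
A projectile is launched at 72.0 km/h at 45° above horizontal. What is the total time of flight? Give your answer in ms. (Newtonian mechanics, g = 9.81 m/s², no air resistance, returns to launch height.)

v₀ = 72.0 km/h × 0.2777777777777778 = 20.0 m/s
T = 2 × v₀ × sin(θ) / g = 2 × 20.0 × sin(45°) / 9.81 = 2 × 20.0 × 0.707107 / 9.81 = 2.88321 s
T = 2.88321 s / 0.001 = 2883 ms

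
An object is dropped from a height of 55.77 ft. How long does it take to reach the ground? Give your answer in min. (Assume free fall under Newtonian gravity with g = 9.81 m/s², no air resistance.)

h = 55.77 ft × 0.3048 = 16.9987 m
t = √(2h/g) = √(2 × 16.9987 / 9.81) = 1.86161 s
t = 1.86161 s / 60.0 = 0.03103 min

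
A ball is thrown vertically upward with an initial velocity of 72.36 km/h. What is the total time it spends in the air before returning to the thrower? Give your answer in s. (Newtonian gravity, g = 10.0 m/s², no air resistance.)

v₀ = 72.36 km/h × 0.2777777777777778 = 20.1 m/s
t_total = 2 × v₀ / g = 2 × 20.1 / 10.0 = 4.02 s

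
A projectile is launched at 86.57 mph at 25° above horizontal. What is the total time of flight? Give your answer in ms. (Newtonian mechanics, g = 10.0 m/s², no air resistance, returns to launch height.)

v₀ = 86.57 mph × 0.44704 = 38.7003 m/s
T = 2 × v₀ × sin(θ) / g = 2 × 38.7003 × sin(25°) / 10.0 = 2 × 38.7003 × 0.422618 / 10.0 = 3.27109 s
T = 3.27109 s / 0.001 = 3271 ms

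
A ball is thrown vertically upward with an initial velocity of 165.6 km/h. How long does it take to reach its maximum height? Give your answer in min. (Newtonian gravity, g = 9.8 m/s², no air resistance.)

v₀ = 165.6 km/h × 0.2777777777777778 = 46.0 m/s
t_up = v₀ / g = 46.0 / 9.8 = 4.69388 s
t_up = 4.69388 s / 60.0 = 0.07823 min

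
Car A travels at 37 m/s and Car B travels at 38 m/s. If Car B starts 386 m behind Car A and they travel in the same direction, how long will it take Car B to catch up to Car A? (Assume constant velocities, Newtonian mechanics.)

Relative speed: v_rel = 38 - 37 = 1 m/s
Time to catch: t = d₀/v_rel = 386/1 = 386.0 s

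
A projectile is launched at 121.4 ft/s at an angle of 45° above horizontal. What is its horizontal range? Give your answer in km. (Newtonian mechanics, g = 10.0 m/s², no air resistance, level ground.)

v₀ = 121.4 ft/s × 0.3048 = 37.0027 m/s
R = v₀² × sin(2θ) / g = 37.0027² × sin(2 × 45°) / 10.0 = 1369.2 × 1.0 / 10.0 = 136.92 m
R = 136.92 m / 1000.0 = 0.1369 km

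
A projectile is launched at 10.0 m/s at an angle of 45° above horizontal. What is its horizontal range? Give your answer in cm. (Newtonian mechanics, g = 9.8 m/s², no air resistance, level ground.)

R = v₀² × sin(2θ) / g = 10.0² × sin(2 × 45°) / 9.8 = 100.0 × 1.0 / 9.8 = 10.2041 m
R = 10.2041 m / 0.01 = 1020 cm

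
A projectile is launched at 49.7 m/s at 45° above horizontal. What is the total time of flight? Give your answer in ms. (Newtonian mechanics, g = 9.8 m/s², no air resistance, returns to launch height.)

T = 2 × v₀ × sin(θ) / g = 2 × 49.7 × sin(45°) / 9.8 = 2 × 49.7 × 0.707107 / 9.8 = 7.17209 s
T = 7.17209 s / 0.001 = 7172 ms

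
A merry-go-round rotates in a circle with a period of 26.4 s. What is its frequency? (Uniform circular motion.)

f = 1/T = 1/26.4 = 0.0379 Hz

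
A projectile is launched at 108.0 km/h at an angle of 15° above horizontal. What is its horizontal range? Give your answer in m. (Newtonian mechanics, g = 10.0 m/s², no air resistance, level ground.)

v₀ = 108.0 km/h × 0.2777777777777778 = 30.0 m/s
R = v₀² × sin(2θ) / g = 30.0² × sin(2 × 15°) / 10.0 = 900.0 × 0.5 / 10.0 = 45.0 m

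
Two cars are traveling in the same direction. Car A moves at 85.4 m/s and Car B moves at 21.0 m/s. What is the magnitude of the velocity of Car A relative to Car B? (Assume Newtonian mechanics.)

v_rel = |v_A - v_B| = |85.4 - 21.0| = 64.4 m/s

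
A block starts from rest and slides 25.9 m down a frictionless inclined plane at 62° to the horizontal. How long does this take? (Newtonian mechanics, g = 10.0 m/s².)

a = g sin(θ) = 10.0 × sin(62°) = 8.8295 m/s²
t = √(2d/a) = √(2 × 25.9 / 8.8295) = 2.42 s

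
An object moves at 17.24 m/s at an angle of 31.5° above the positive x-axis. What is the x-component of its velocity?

vₓ = v cos(θ) = 17.24 × cos(31.5°) = 14.7 m/s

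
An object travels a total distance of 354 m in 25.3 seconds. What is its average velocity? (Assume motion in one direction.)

v_avg = Δd / Δt = 354 / 25.3 = 13.99 m/s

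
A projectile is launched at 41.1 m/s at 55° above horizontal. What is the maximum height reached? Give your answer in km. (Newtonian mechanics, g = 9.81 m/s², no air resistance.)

H = v₀² × sin²(θ) / (2g) = 41.1² × sin(55°)² / (2 × 9.81) = 1689.21 × 0.67101 / 19.62 = 57.7715 m
H = 57.7715 m / 1000.0 = 0.05777 km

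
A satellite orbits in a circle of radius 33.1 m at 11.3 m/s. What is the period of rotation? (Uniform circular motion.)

T = 2πr/v = 2π×33.1/11.3 = 18.4 s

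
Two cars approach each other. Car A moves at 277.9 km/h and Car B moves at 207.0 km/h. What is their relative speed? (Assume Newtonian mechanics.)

v_rel = v_A + v_B = 277.9 + 207.0 = 484.9 km/h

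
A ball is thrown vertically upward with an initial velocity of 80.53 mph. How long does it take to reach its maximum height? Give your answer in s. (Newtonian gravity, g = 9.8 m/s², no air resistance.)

v₀ = 80.53 mph × 0.44704 = 36.0001 m/s
t_up = v₀ / g = 36.0001 / 9.8 = 3.673 s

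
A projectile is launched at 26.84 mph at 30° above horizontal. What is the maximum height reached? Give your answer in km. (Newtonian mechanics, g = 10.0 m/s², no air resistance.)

v₀ = 26.84 mph × 0.44704 = 11.9986 m/s
H = v₀² × sin²(θ) / (2g) = 11.9986² × sin(30°)² / (2 × 10.0) = 143.966 × 0.25 / 20.0 = 1.79958 m
H = 1.79958 m / 1000.0 = 0.0018 km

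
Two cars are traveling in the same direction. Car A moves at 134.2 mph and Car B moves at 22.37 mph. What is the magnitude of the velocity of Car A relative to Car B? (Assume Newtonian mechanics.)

v_rel = |v_A - v_B| = |134.2 - 22.37| = 111.83 mph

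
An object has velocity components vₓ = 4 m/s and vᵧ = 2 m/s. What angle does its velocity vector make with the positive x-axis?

θ = arctan(vᵧ/vₓ) = arctan(2/4) = 26.57°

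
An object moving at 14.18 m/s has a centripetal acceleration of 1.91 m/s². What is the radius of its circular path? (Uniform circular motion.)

r = v²/a_c = 14.18²/1.91 = 105.27 m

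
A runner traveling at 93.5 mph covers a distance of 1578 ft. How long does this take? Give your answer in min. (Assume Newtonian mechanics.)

d = 1578 ft × 0.3048 = 480.974 m
v = 93.5 mph × 0.44704 = 41.7982 m/s
t = d / v = 480.974 / 41.7982 = 11.5071 s
t = 11.5071 s / 60.0 = 0.1918 min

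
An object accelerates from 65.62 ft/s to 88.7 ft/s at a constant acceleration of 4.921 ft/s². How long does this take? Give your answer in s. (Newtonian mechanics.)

v₀ = 65.62 ft/s × 0.3048 = 20.001 m/s
v = 88.7 ft/s × 0.3048 = 27.0358 m/s
a = 4.921 ft/s² × 0.3048 = 1.49992 m/s²
t = (v - v₀) / a = (27.0358 - 20.001) / 1.49992 = 4.69 s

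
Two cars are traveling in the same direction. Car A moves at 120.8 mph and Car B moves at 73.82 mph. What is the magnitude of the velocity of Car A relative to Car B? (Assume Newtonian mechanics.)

v_rel = |v_A - v_B| = |120.8 - 73.82| = 46.98 mph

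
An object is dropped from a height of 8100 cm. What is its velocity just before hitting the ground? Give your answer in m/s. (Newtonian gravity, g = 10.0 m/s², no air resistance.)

h = 8100 cm × 0.01 = 81.0 m
v = √(2gh) = √(2 × 10.0 × 81.0) = 40.25 m/s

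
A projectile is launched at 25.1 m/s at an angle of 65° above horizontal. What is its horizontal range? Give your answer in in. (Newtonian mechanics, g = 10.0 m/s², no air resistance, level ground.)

R = v₀² × sin(2θ) / g = 25.1² × sin(2 × 65°) / 10.0 = 630.01 × 0.766044 / 10.0 = 48.2615 m
R = 48.2615 m / 0.0254 = 1900 in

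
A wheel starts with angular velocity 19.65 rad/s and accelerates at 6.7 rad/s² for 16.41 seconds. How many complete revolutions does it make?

θ = ω₀t + ½αt² = 19.65×16.41 + ½×6.7×16.41² = 1224.571635 rad
Total revolutions = θ/(2π) = 1224.571635/(2π) = 194.9
Complete revolutions = ⌊194.9⌋ = 194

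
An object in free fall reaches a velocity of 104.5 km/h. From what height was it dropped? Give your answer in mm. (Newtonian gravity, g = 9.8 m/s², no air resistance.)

v = 104.5 km/h × 0.2777777777777778 = 29.0278 m/s
h = v² / (2g) = 29.0278² / (2 × 9.8) = 42.9905 m
h = 42.9905 m / 0.001 = 42990 mm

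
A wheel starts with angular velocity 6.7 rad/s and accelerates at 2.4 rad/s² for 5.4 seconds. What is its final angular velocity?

ω = ω₀ + αt = 6.7 + 2.4 × 5.4 = 19.66 rad/s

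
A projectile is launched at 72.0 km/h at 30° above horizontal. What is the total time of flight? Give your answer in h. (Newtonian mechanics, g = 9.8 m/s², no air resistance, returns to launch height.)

v₀ = 72.0 km/h × 0.2777777777777778 = 20.0 m/s
T = 2 × v₀ × sin(θ) / g = 2 × 20.0 × sin(30°) / 9.8 = 2 × 20.0 × 0.5 / 9.8 = 2.04082 s
T = 2.04082 s / 3600.0 = 0.0005669 h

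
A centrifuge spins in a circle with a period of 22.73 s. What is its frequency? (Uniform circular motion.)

f = 1/T = 1/22.73 = 0.044 Hz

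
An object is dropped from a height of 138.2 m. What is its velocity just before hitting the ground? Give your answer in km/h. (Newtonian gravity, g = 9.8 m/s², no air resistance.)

v = √(2gh) = √(2 × 9.8 × 138.2) = 52.0454 m/s
v = 52.0454 m/s / 0.2777777777777778 = 187.4 km/h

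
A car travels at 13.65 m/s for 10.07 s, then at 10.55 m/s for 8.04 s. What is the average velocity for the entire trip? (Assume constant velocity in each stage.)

d₁ = v₁t₁ = 13.65 × 10.07 = 137.4555 m
d₂ = v₂t₂ = 10.55 × 8.04 = 84.822 m
d_total = 222.2775 m, t_total = 18.11 s
v_avg = d_total/t_total = 222.2775/18.11 = 12.27 m/s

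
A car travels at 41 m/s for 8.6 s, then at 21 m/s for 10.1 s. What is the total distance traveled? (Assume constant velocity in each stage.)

d₁ = v₁t₁ = 41 × 8.6 = 352.6 m
d₂ = v₂t₂ = 21 × 10.1 = 212.1 m
d_total = 352.6 + 212.1 = 564.7 m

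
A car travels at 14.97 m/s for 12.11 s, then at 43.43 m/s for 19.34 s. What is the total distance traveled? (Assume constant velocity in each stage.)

d₁ = v₁t₁ = 14.97 × 12.11 = 181.2867 m
d₂ = v₂t₂ = 43.43 × 19.34 = 839.9362 m
d_total = 181.2867 + 839.9362 = 1021.22 m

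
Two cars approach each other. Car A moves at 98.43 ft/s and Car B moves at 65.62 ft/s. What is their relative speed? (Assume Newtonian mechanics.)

v_rel = v_A + v_B = 98.43 + 65.62 = 164.05 ft/s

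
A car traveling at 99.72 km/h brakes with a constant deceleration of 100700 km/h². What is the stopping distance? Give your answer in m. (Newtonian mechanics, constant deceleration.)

v₀ = 99.72 km/h × 0.2777777777777778 = 27.7 m/s
a = 100700 km/h² × 7.716049382716049e-05 = 7.77006 m/s²
d = v₀² / (2a) = 27.7² / (2 × 7.77006) = 767.29 / 15.5401 = 49.37 m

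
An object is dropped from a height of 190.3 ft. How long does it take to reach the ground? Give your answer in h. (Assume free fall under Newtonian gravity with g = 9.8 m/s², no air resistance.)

h = 190.3 ft × 0.3048 = 58.0034 m
t = √(2h/g) = √(2 × 58.0034 / 9.8) = 3.44056 s
t = 3.44056 s / 3600.0 = 0.0009557 h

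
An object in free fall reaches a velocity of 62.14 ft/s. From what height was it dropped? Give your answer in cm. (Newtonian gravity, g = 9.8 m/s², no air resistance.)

v = 62.14 ft/s × 0.3048 = 18.9403 m/s
h = v² / (2g) = 18.9403² / (2 × 9.8) = 18.3028 m
h = 18.3028 m / 0.01 = 1830 cm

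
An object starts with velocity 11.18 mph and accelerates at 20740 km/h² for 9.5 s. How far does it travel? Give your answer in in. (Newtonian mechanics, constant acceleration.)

v₀ = 11.18 mph × 0.44704 = 4.99791 m/s
a = 20740 km/h² × 7.716049382716049e-05 = 1.60031 m/s²
d = v₀ × t + ½ × a × t² = 4.99791 × 9.5 + 0.5 × 1.60031 × 9.5² = 119.694 m
d = 119.694 m / 0.0254 = 4712 in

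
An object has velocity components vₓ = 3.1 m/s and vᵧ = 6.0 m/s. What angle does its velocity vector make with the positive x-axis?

θ = arctan(vᵧ/vₓ) = arctan(6.0/3.1) = 62.68°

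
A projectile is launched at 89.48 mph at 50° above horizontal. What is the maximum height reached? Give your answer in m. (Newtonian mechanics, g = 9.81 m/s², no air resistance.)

v₀ = 89.48 mph × 0.44704 = 40.0011 m/s
H = v₀² × sin²(θ) / (2g) = 40.0011² × sin(50°)² / (2 × 9.81) = 1600.09 × 0.586824 / 19.62 = 47.86 m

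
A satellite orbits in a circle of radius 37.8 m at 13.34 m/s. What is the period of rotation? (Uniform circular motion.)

T = 2πr/v = 2π×37.8/13.34 = 17.8 s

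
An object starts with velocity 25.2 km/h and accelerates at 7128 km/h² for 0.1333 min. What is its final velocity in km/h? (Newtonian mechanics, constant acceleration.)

v₀ = 25.2 km/h × 0.2777777777777778 = 7.0 m/s
a = 7128 km/h² × 7.716049382716049e-05 = 0.55 m/s²
t = 0.1333 min × 60.0 = 7.998 s
v = v₀ + a × t = 7.0 + 0.55 × 7.998 = 11.3989 m/s
v = 11.3989 m/s / 0.2777777777777778 = 41.04 km/h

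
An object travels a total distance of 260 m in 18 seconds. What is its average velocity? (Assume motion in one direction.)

v_avg = Δd / Δt = 260 / 18 = 14.44 m/s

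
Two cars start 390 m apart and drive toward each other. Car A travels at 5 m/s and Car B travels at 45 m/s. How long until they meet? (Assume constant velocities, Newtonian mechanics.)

Combined speed: v_combined = 5 + 45 = 50 m/s
Time to meet: t = d/v_combined = 390/50 = 7.8 s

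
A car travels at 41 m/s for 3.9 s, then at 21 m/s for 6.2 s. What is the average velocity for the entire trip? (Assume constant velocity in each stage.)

d₁ = v₁t₁ = 41 × 3.9 = 159.9 m
d₂ = v₂t₂ = 21 × 6.2 = 130.2 m
d_total = 290.1 m, t_total = 10.1 s
v_avg = d_total/t_total = 290.1/10.1 = 28.72 m/s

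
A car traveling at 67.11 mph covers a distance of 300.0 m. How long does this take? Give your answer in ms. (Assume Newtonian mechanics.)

v = 67.11 mph × 0.44704 = 30.0009 m/s
t = d / v = 300.0 / 30.0009 = 9.9997 s
t = 9.9997 s / 0.001 = 10000 ms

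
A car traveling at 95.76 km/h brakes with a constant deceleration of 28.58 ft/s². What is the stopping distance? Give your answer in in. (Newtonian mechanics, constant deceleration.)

v₀ = 95.76 km/h × 0.2777777777777778 = 26.6 m/s
a = 28.58 ft/s² × 0.3048 = 8.71118 m/s²
d = v₀² / (2a) = 26.6² / (2 × 8.71118) = 707.56 / 17.4224 = 40.6121 m
d = 40.6121 m / 0.0254 = 1599 in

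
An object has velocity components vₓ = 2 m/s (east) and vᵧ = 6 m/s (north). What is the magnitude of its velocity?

|v| = √(vₓ² + vᵧ²) = √(2² + 6²) = √(40) = 6.32 m/s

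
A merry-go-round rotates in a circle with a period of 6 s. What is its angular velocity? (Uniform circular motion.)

ω = 2π/T = 2π/6 = 1.0472 rad/s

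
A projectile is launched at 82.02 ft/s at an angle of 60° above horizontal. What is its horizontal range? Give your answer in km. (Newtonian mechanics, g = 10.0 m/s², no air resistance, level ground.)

v₀ = 82.02 ft/s × 0.3048 = 24.9997 m/s
R = v₀² × sin(2θ) / g = 24.9997² × sin(2 × 60°) / 10.0 = 624.985 × 0.866025 / 10.0 = 54.1253 m
R = 54.1253 m / 1000.0 = 0.05413 km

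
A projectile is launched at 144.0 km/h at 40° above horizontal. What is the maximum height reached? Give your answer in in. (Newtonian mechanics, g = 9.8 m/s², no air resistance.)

v₀ = 144.0 km/h × 0.2777777777777778 = 40.0 m/s
H = v₀² × sin²(θ) / (2g) = 40.0² × sin(40°)² / (2 × 9.8) = 1600.0 × 0.413176 / 19.6 = 33.7287 m
H = 33.7287 m / 0.0254 = 1328 in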